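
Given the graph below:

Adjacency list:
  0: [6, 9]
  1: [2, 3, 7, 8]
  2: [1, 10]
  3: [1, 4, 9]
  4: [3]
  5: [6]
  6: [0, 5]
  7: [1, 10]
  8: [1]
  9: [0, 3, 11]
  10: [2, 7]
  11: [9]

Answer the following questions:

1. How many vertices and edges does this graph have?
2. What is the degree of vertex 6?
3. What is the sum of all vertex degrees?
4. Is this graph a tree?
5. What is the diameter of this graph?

Count: 12 vertices, 12 edges.
Vertex 6 has neighbors [0, 5], degree = 2.
Handshaking lemma: 2 * 12 = 24.
A tree on 12 vertices has 11 edges. This graph has 12 edges (1 extra). Not a tree.
Diameter (longest shortest path) = 7.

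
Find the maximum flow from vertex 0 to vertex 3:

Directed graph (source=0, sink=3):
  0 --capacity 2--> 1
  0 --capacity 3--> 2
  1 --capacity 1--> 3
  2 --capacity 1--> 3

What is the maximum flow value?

Computing max flow:
  Flow on (0->1): 1/2
  Flow on (0->2): 1/3
  Flow on (1->3): 1/1
  Flow on (2->3): 1/1
Maximum flow = 2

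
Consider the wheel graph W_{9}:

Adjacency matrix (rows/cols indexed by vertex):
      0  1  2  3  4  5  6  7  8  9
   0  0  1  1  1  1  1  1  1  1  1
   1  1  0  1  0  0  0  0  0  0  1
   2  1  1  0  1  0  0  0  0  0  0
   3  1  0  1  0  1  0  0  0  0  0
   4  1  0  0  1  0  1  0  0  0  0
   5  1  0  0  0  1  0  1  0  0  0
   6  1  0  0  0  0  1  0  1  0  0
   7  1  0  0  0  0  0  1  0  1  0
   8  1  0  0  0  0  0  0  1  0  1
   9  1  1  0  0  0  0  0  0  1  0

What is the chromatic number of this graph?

W_{9} = C_{9} plus a hub adjacent to every cycle vertex.
The outer cycle needs 3 colors (odd cycle); the hub is adjacent to all of them so needs a fresh color.
Chromatic number = 3 + 1 = 4.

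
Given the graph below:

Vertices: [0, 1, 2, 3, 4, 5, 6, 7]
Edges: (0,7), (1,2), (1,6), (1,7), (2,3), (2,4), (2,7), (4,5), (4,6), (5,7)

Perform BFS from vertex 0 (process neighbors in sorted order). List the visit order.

BFS from vertex 0 (neighbors processed in ascending order):
Visit order: 0, 7, 1, 2, 5, 6, 3, 4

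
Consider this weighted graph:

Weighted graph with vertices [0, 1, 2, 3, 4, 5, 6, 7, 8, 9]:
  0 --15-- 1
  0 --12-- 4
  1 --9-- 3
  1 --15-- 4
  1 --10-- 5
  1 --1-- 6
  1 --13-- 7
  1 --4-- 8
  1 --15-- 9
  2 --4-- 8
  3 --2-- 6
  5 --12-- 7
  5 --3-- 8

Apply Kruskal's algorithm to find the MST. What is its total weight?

Applying Kruskal's algorithm (sort edges by weight, add if no cycle):
  Add (1,6) w=1
  Add (3,6) w=2
  Add (5,8) w=3
  Add (1,8) w=4
  Add (2,8) w=4
  Skip (1,3) w=9 (creates cycle)
  Skip (1,5) w=10 (creates cycle)
  Add (0,4) w=12
  Add (5,7) w=12
  Skip (1,7) w=13 (creates cycle)
  Add (0,1) w=15
  Skip (1,4) w=15 (creates cycle)
  Add (1,9) w=15
MST weight = 68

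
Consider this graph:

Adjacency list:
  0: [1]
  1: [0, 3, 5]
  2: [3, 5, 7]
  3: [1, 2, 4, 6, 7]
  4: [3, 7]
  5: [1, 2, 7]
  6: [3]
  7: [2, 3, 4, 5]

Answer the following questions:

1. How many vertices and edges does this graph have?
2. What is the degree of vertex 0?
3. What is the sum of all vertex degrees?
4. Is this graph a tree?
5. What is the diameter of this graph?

Count: 8 vertices, 11 edges.
Vertex 0 has neighbors [1], degree = 1.
Handshaking lemma: 2 * 11 = 22.
A tree on 8 vertices has 7 edges. This graph has 11 edges (4 extra). Not a tree.
Diameter (longest shortest path) = 3.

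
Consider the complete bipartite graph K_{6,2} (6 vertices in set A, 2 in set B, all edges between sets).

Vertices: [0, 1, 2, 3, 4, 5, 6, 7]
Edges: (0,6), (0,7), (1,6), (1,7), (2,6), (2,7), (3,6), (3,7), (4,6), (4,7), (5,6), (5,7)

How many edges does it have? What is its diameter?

K_{6,2} has 6 * 2 = 12 edges.
Any vertex reaches any opposite-side vertex in 1 step; same-side vertices reach in 2 steps via any opposite-side vertex.
Diameter = 2.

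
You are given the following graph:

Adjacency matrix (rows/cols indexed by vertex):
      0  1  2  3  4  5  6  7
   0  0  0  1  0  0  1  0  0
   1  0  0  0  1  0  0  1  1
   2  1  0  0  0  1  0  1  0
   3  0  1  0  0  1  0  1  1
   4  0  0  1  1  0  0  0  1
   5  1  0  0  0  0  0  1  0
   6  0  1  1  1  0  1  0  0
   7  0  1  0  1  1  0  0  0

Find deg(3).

Vertex 3 has neighbors [1, 4, 6, 7], so deg(3) = 4.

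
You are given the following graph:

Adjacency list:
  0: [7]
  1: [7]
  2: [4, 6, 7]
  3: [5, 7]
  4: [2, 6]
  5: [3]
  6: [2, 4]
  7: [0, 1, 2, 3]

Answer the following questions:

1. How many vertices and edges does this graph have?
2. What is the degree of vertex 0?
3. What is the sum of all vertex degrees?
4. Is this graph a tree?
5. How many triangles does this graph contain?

Count: 8 vertices, 8 edges.
Vertex 0 has neighbors [7], degree = 1.
Handshaking lemma: 2 * 8 = 16.
A tree on 8 vertices has 7 edges. This graph has 8 edges (1 extra). Not a tree.
Number of triangles = 1.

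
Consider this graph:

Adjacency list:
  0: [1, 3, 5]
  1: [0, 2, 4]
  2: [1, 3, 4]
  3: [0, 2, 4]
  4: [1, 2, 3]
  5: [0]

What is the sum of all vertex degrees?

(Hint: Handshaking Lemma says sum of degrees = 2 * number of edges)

Count edges: 8 edges.
By Handshaking Lemma: sum of degrees = 2 * 8 = 16.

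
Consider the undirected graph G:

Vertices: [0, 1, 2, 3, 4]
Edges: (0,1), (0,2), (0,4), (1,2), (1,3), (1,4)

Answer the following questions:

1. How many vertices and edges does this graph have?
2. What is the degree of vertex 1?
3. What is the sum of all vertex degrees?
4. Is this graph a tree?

Count: 5 vertices, 6 edges.
Vertex 1 has neighbors [0, 2, 3, 4], degree = 4.
Handshaking lemma: 2 * 6 = 12.
A tree on 5 vertices has 4 edges. This graph has 6 edges (2 extra). Not a tree.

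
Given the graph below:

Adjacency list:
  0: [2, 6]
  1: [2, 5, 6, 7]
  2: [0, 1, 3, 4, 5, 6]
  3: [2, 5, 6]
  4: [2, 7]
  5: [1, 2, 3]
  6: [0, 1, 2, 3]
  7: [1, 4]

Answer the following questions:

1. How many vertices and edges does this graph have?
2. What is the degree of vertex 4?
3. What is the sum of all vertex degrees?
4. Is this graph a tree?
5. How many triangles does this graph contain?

Count: 8 vertices, 13 edges.
Vertex 4 has neighbors [2, 7], degree = 2.
Handshaking lemma: 2 * 13 = 26.
A tree on 8 vertices has 7 edges. This graph has 13 edges (6 extra). Not a tree.
Number of triangles = 5.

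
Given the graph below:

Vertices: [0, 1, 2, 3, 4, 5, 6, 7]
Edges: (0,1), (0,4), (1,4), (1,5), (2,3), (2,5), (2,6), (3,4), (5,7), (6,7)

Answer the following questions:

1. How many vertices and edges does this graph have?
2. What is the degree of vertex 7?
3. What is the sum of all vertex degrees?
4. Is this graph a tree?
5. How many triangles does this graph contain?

Count: 8 vertices, 10 edges.
Vertex 7 has neighbors [5, 6], degree = 2.
Handshaking lemma: 2 * 10 = 20.
A tree on 8 vertices has 7 edges. This graph has 10 edges (3 extra). Not a tree.
Number of triangles = 1.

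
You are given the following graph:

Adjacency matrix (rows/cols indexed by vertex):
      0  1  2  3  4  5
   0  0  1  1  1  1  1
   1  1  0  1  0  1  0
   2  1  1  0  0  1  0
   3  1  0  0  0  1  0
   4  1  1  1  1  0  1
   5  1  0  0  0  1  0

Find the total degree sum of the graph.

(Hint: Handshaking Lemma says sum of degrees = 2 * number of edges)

Count edges: 10 edges.
By Handshaking Lemma: sum of degrees = 2 * 10 = 20.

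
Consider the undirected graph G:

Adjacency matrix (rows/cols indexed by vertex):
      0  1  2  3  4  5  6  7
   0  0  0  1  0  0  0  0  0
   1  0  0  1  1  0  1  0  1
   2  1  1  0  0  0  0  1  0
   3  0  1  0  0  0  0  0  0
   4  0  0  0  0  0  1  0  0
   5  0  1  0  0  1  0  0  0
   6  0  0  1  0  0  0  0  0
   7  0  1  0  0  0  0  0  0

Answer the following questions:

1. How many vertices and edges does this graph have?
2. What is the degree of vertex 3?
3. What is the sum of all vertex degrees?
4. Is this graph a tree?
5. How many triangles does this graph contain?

Count: 8 vertices, 7 edges.
Vertex 3 has neighbors [1], degree = 1.
Handshaking lemma: 2 * 7 = 14.
A graph is a tree iff it is connected and has exactly n-1 edges. This graph is connected (all 8 vertices in one component) and has 8-1 = 7 edges. It is a tree.
Number of triangles = 0.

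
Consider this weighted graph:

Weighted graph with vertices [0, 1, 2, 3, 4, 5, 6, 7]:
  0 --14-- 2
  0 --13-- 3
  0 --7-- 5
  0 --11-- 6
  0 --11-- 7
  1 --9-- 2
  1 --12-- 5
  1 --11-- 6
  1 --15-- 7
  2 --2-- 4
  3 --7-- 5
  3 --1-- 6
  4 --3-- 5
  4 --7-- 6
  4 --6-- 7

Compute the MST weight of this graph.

Applying Kruskal's algorithm (sort edges by weight, add if no cycle):
  Add (3,6) w=1
  Add (2,4) w=2
  Add (4,5) w=3
  Add (4,7) w=6
  Add (0,5) w=7
  Add (3,5) w=7
  Skip (4,6) w=7 (creates cycle)
  Add (1,2) w=9
  Skip (0,6) w=11 (creates cycle)
  Skip (0,7) w=11 (creates cycle)
  Skip (1,6) w=11 (creates cycle)
  Skip (1,5) w=12 (creates cycle)
  Skip (0,3) w=13 (creates cycle)
  Skip (0,2) w=14 (creates cycle)
  Skip (1,7) w=15 (creates cycle)
MST weight = 35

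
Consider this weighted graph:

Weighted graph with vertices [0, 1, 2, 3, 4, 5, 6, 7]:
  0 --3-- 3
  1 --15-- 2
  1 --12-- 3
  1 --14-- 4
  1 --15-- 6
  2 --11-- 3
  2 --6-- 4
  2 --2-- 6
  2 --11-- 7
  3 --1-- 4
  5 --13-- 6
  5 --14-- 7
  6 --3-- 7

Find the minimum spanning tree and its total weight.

Applying Kruskal's algorithm (sort edges by weight, add if no cycle):
  Add (3,4) w=1
  Add (2,6) w=2
  Add (0,3) w=3
  Add (6,7) w=3
  Add (2,4) w=6
  Skip (2,3) w=11 (creates cycle)
  Skip (2,7) w=11 (creates cycle)
  Add (1,3) w=12
  Add (5,6) w=13
  Skip (1,4) w=14 (creates cycle)
  Skip (5,7) w=14 (creates cycle)
  Skip (1,6) w=15 (creates cycle)
  Skip (1,2) w=15 (creates cycle)
MST weight = 40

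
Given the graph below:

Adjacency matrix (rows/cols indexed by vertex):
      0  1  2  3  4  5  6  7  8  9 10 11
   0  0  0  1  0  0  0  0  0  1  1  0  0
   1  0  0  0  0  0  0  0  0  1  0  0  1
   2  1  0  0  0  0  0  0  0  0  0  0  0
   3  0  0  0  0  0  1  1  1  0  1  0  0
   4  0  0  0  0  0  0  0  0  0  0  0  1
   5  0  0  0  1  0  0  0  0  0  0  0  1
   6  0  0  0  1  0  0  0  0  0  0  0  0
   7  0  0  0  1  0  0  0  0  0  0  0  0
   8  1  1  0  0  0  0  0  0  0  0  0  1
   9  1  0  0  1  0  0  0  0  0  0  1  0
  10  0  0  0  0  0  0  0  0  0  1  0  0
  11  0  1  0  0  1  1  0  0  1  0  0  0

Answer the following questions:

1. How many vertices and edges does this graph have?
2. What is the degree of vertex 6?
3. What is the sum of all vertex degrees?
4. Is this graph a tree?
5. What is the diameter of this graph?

Count: 12 vertices, 13 edges.
Vertex 6 has neighbors [3], degree = 1.
Handshaking lemma: 2 * 13 = 26.
A tree on 12 vertices has 11 edges. This graph has 13 edges (2 extra). Not a tree.
Diameter (longest shortest path) = 5.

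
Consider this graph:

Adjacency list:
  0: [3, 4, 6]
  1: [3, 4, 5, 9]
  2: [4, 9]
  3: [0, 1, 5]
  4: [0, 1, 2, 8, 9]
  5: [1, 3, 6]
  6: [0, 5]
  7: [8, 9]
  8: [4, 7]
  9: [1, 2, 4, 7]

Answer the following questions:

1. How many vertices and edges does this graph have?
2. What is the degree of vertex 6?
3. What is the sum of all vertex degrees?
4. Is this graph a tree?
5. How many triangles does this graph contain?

Count: 10 vertices, 15 edges.
Vertex 6 has neighbors [0, 5], degree = 2.
Handshaking lemma: 2 * 15 = 30.
A tree on 10 vertices has 9 edges. This graph has 15 edges (6 extra). Not a tree.
Number of triangles = 3.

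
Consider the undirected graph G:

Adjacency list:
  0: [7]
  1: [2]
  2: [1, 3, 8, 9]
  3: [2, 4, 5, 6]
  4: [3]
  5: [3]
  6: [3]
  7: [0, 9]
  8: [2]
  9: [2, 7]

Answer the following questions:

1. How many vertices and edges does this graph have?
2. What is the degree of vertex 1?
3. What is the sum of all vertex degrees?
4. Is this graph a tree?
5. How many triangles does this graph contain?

Count: 10 vertices, 9 edges.
Vertex 1 has neighbors [2], degree = 1.
Handshaking lemma: 2 * 9 = 18.
A graph is a tree iff it is connected and has exactly n-1 edges. This graph is connected (all 10 vertices in one component) and has 10-1 = 9 edges. It is a tree.
Number of triangles = 0.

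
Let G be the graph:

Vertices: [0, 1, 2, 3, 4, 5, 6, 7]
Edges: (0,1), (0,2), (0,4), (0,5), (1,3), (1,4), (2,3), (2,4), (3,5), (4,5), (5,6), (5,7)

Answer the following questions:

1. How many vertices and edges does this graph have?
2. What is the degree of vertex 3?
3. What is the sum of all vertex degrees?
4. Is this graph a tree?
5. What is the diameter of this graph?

Count: 8 vertices, 12 edges.
Vertex 3 has neighbors [1, 2, 5], degree = 3.
Handshaking lemma: 2 * 12 = 24.
A tree on 8 vertices has 7 edges. This graph has 12 edges (5 extra). Not a tree.
Diameter (longest shortest path) = 3.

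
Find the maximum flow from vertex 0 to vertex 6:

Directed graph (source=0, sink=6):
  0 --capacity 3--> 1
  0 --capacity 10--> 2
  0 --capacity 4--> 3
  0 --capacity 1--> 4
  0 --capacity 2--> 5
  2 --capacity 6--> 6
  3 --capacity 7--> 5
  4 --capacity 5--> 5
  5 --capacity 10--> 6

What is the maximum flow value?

Computing max flow:
  Flow on (0->2): 6/10
  Flow on (0->3): 4/4
  Flow on (0->4): 1/1
  Flow on (0->5): 2/2
  Flow on (2->6): 6/6
  Flow on (3->5): 4/7
  Flow on (4->5): 1/5
  Flow on (5->6): 7/10
Maximum flow = 13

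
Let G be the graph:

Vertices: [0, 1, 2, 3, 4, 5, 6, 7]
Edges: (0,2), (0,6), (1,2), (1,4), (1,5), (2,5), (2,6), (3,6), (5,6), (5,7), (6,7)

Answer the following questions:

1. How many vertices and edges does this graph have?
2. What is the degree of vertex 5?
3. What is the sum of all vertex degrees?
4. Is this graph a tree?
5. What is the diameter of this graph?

Count: 8 vertices, 11 edges.
Vertex 5 has neighbors [1, 2, 6, 7], degree = 4.
Handshaking lemma: 2 * 11 = 22.
A tree on 8 vertices has 7 edges. This graph has 11 edges (4 extra). Not a tree.
Diameter (longest shortest path) = 4.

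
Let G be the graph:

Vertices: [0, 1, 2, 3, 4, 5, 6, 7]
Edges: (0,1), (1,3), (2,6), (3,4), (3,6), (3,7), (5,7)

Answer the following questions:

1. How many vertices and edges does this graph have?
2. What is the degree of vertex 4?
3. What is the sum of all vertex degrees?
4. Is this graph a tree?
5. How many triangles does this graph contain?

Count: 8 vertices, 7 edges.
Vertex 4 has neighbors [3], degree = 1.
Handshaking lemma: 2 * 7 = 14.
A graph is a tree iff it is connected and has exactly n-1 edges. This graph is connected (all 8 vertices in one component) and has 8-1 = 7 edges. It is a tree.
Number of triangles = 0.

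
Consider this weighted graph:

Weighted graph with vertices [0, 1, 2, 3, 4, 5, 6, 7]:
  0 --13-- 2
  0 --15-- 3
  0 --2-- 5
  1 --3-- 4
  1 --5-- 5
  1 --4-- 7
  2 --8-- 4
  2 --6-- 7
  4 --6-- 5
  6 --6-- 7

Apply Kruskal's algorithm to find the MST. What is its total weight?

Applying Kruskal's algorithm (sort edges by weight, add if no cycle):
  Add (0,5) w=2
  Add (1,4) w=3
  Add (1,7) w=4
  Add (1,5) w=5
  Add (2,7) w=6
  Skip (4,5) w=6 (creates cycle)
  Add (6,7) w=6
  Skip (2,4) w=8 (creates cycle)
  Skip (0,2) w=13 (creates cycle)
  Add (0,3) w=15
MST weight = 41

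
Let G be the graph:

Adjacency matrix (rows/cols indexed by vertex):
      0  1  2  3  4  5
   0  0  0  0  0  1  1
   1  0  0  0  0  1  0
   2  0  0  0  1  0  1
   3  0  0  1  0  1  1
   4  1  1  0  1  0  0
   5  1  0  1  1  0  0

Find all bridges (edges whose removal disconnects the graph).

A bridge is an edge whose removal increases the number of connected components.
Bridges found: (1,4)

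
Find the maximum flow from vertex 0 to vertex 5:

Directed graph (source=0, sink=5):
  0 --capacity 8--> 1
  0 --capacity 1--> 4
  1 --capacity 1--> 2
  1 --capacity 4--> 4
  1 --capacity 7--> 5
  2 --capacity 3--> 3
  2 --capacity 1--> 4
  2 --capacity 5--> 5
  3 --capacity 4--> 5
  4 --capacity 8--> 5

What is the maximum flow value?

Computing max flow:
  Flow on (0->1): 8/8
  Flow on (0->4): 1/1
  Flow on (1->2): 1/1
  Flow on (1->5): 7/7
  Flow on (2->5): 1/5
  Flow on (4->5): 1/8
Maximum flow = 9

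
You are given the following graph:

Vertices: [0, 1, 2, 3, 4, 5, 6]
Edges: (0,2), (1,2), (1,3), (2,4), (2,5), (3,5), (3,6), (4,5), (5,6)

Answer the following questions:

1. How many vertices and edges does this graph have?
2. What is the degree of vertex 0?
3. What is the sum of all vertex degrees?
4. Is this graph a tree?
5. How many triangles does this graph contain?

Count: 7 vertices, 9 edges.
Vertex 0 has neighbors [2], degree = 1.
Handshaking lemma: 2 * 9 = 18.
A tree on 7 vertices has 6 edges. This graph has 9 edges (3 extra). Not a tree.
Number of triangles = 2.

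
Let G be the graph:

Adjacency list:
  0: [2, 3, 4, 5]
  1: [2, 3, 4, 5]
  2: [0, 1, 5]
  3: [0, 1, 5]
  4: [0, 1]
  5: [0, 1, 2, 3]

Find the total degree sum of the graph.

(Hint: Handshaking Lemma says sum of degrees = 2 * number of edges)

Count edges: 10 edges.
By Handshaking Lemma: sum of degrees = 2 * 10 = 20.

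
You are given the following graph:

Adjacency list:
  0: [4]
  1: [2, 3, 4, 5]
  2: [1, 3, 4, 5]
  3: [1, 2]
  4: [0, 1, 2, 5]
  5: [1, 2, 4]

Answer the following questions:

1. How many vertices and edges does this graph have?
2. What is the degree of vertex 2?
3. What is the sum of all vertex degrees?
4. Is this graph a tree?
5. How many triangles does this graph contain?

Count: 6 vertices, 9 edges.
Vertex 2 has neighbors [1, 3, 4, 5], degree = 4.
Handshaking lemma: 2 * 9 = 18.
A tree on 6 vertices has 5 edges. This graph has 9 edges (4 extra). Not a tree.
Number of triangles = 5.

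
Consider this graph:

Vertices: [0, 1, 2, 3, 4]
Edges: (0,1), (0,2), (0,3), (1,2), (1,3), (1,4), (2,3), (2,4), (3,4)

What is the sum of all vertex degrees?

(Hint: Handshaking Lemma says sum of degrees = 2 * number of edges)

Count edges: 9 edges.
By Handshaking Lemma: sum of degrees = 2 * 9 = 18.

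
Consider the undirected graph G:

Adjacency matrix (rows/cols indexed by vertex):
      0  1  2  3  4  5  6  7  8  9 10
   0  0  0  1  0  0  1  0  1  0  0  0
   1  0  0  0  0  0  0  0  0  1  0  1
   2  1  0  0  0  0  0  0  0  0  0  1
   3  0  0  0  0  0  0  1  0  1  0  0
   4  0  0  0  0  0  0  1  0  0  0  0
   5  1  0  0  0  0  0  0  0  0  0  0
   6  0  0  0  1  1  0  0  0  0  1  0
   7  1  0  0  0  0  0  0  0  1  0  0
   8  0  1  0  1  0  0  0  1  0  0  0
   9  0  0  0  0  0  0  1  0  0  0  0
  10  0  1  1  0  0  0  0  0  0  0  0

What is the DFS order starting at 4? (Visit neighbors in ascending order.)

DFS from vertex 4 (neighbors processed in ascending order):
Visit order: 4, 6, 3, 8, 1, 10, 2, 0, 5, 7, 9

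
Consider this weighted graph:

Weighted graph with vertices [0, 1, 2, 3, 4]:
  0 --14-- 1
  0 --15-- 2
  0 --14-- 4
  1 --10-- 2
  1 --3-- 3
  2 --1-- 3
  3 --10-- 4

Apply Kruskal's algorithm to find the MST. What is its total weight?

Applying Kruskal's algorithm (sort edges by weight, add if no cycle):
  Add (2,3) w=1
  Add (1,3) w=3
  Skip (1,2) w=10 (creates cycle)
  Add (3,4) w=10
  Add (0,1) w=14
  Skip (0,4) w=14 (creates cycle)
  Skip (0,2) w=15 (creates cycle)
MST weight = 28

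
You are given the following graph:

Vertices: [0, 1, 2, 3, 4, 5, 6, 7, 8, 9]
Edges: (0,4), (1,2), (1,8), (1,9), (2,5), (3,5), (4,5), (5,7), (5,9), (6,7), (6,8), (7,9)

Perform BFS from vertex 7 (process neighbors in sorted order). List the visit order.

BFS from vertex 7 (neighbors processed in ascending order):
Visit order: 7, 5, 6, 9, 2, 3, 4, 8, 1, 0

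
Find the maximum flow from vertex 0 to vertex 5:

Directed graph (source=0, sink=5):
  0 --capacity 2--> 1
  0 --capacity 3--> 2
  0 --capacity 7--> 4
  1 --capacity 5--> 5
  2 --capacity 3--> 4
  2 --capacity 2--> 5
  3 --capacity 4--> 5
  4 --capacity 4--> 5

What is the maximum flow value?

Computing max flow:
  Flow on (0->1): 2/2
  Flow on (0->2): 2/3
  Flow on (0->4): 4/7
  Flow on (1->5): 2/5
  Flow on (2->5): 2/2
  Flow on (4->5): 4/4
Maximum flow = 8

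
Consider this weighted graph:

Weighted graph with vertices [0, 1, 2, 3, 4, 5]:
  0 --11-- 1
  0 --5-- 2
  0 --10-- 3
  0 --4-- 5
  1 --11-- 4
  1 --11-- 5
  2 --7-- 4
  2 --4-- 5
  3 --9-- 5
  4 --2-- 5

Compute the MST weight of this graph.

Applying Kruskal's algorithm (sort edges by weight, add if no cycle):
  Add (4,5) w=2
  Add (0,5) w=4
  Add (2,5) w=4
  Skip (0,2) w=5 (creates cycle)
  Skip (2,4) w=7 (creates cycle)
  Add (3,5) w=9
  Skip (0,3) w=10 (creates cycle)
  Add (0,1) w=11
  Skip (1,5) w=11 (creates cycle)
  Skip (1,4) w=11 (creates cycle)
MST weight = 30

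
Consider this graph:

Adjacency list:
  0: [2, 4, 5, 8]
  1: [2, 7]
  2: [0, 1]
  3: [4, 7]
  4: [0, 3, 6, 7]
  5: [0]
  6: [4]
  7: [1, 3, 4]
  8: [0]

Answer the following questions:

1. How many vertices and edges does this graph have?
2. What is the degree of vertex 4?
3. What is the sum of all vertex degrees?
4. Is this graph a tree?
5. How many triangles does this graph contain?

Count: 9 vertices, 10 edges.
Vertex 4 has neighbors [0, 3, 6, 7], degree = 4.
Handshaking lemma: 2 * 10 = 20.
A tree on 9 vertices has 8 edges. This graph has 10 edges (2 extra). Not a tree.
Number of triangles = 1.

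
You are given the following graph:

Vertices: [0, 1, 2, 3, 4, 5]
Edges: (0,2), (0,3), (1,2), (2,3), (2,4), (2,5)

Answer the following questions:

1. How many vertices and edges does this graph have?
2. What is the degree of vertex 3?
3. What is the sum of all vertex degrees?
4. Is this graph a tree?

Count: 6 vertices, 6 edges.
Vertex 3 has neighbors [0, 2], degree = 2.
Handshaking lemma: 2 * 6 = 12.
A tree on 6 vertices has 5 edges. This graph has 6 edges (1 extra). Not a tree.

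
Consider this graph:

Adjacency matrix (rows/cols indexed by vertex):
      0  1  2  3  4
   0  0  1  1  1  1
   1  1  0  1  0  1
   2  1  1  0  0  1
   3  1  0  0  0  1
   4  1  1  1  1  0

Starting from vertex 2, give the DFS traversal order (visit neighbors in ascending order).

DFS from vertex 2 (neighbors processed in ascending order):
Visit order: 2, 0, 1, 4, 3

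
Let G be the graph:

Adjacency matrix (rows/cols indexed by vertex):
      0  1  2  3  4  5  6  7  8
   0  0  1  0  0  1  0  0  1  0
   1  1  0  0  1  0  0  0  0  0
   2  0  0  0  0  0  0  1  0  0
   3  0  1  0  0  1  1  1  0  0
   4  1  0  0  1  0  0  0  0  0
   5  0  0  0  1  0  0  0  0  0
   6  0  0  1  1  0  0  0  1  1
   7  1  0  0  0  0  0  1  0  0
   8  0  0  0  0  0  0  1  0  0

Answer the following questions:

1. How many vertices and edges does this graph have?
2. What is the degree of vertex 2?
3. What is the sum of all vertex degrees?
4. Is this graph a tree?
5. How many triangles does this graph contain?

Count: 9 vertices, 10 edges.
Vertex 2 has neighbors [6], degree = 1.
Handshaking lemma: 2 * 10 = 20.
A tree on 9 vertices has 8 edges. This graph has 10 edges (2 extra). Not a tree.
Number of triangles = 0.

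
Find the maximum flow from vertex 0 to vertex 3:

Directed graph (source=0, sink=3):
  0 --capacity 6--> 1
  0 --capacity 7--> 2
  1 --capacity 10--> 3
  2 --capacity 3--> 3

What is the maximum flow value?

Computing max flow:
  Flow on (0->1): 6/6
  Flow on (0->2): 3/7
  Flow on (1->3): 6/10
  Flow on (2->3): 3/3
Maximum flow = 9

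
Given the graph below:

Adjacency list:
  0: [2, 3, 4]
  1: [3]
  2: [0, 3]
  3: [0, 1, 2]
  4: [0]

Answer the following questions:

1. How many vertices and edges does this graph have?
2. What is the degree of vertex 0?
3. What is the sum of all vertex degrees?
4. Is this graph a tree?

Count: 5 vertices, 5 edges.
Vertex 0 has neighbors [2, 3, 4], degree = 3.
Handshaking lemma: 2 * 5 = 10.
A tree on 5 vertices has 4 edges. This graph has 5 edges (1 extra). Not a tree.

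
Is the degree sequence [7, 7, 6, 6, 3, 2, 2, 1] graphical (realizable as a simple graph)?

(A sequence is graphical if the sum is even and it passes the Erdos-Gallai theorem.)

Sum of degrees = 34. Sum is even but fails Erdos-Gallai. The sequence is NOT graphical.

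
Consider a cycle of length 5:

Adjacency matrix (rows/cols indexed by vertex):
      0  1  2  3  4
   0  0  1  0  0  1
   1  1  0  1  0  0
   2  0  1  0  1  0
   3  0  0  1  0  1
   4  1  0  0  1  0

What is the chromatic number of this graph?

This is an odd cycle (C_5). Odd cycles are not bipartite (any 2-coloring forces two adjacent vertices to match), and 3 colors suffice.
Chromatic number = 3.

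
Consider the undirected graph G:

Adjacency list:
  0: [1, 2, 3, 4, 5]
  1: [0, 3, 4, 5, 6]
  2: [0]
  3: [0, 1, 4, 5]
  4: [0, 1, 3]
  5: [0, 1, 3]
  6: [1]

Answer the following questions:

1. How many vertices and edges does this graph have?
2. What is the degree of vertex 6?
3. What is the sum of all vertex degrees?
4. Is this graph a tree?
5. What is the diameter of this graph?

Count: 7 vertices, 11 edges.
Vertex 6 has neighbors [1], degree = 1.
Handshaking lemma: 2 * 11 = 22.
A tree on 7 vertices has 6 edges. This graph has 11 edges (5 extra). Not a tree.
Diameter (longest shortest path) = 3.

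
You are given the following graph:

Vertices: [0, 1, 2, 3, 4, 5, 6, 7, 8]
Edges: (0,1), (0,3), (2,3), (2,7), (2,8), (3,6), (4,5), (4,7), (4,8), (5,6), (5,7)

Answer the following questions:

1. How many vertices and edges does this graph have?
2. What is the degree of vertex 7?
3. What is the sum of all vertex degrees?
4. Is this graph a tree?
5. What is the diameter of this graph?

Count: 9 vertices, 11 edges.
Vertex 7 has neighbors [2, 4, 5], degree = 3.
Handshaking lemma: 2 * 11 = 22.
A tree on 9 vertices has 8 edges. This graph has 11 edges (3 extra). Not a tree.
Diameter (longest shortest path) = 5.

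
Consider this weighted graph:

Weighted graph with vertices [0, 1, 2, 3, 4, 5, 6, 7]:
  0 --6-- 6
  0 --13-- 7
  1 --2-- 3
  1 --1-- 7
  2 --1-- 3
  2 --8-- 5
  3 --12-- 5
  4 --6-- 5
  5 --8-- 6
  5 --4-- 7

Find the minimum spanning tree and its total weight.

Applying Kruskal's algorithm (sort edges by weight, add if no cycle):
  Add (1,7) w=1
  Add (2,3) w=1
  Add (1,3) w=2
  Add (5,7) w=4
  Add (0,6) w=6
  Add (4,5) w=6
  Skip (2,5) w=8 (creates cycle)
  Add (5,6) w=8
  Skip (3,5) w=12 (creates cycle)
  Skip (0,7) w=13 (creates cycle)
MST weight = 28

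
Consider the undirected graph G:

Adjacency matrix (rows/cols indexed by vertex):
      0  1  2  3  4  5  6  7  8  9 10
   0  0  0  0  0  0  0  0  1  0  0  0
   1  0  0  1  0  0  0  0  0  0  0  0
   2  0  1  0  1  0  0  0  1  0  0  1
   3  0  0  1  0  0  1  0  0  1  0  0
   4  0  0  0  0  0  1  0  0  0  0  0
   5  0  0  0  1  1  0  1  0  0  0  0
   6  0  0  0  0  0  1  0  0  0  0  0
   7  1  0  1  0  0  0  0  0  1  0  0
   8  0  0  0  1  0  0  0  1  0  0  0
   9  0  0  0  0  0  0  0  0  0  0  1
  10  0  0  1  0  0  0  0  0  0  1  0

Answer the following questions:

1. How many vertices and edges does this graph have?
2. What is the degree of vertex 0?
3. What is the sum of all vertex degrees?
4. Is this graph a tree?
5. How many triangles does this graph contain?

Count: 11 vertices, 11 edges.
Vertex 0 has neighbors [7], degree = 1.
Handshaking lemma: 2 * 11 = 22.
A tree on 11 vertices has 10 edges. This graph has 11 edges (1 extra). Not a tree.
Number of triangles = 0.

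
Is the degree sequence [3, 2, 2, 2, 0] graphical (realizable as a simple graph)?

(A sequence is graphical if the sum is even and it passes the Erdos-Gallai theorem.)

Sum of degrees = 9. Sum is odd, so the sequence is NOT graphical.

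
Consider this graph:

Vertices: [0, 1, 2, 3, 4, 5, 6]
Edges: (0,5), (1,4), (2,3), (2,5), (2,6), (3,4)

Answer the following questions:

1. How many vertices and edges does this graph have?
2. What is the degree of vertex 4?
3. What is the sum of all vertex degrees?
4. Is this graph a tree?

Count: 7 vertices, 6 edges.
Vertex 4 has neighbors [1, 3], degree = 2.
Handshaking lemma: 2 * 6 = 12.
A graph is a tree iff it is connected and has exactly n-1 edges. This graph is connected (all 7 vertices in one component) and has 7-1 = 6 edges. It is a tree.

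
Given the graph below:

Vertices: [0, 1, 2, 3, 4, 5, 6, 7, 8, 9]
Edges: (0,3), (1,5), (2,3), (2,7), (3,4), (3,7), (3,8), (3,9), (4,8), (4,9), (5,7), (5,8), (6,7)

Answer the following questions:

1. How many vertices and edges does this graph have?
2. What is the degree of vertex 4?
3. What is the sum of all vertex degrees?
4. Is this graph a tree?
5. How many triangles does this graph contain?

Count: 10 vertices, 13 edges.
Vertex 4 has neighbors [3, 8, 9], degree = 3.
Handshaking lemma: 2 * 13 = 26.
A tree on 10 vertices has 9 edges. This graph has 13 edges (4 extra). Not a tree.
Number of triangles = 3.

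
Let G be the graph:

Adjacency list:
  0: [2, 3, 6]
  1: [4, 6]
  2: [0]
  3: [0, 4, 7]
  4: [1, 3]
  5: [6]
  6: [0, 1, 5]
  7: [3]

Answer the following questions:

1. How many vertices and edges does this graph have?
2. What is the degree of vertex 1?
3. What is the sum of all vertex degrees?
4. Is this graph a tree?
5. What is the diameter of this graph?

Count: 8 vertices, 8 edges.
Vertex 1 has neighbors [4, 6], degree = 2.
Handshaking lemma: 2 * 8 = 16.
A tree on 8 vertices has 7 edges. This graph has 8 edges (1 extra). Not a tree.
Diameter (longest shortest path) = 4.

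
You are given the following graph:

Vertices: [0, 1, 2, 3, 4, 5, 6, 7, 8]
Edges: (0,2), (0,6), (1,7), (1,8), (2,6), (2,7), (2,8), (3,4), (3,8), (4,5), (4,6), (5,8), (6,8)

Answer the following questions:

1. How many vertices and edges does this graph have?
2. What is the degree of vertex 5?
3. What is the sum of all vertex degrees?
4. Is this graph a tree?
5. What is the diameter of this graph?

Count: 9 vertices, 13 edges.
Vertex 5 has neighbors [4, 8], degree = 2.
Handshaking lemma: 2 * 13 = 26.
A tree on 9 vertices has 8 edges. This graph has 13 edges (5 extra). Not a tree.
Diameter (longest shortest path) = 3.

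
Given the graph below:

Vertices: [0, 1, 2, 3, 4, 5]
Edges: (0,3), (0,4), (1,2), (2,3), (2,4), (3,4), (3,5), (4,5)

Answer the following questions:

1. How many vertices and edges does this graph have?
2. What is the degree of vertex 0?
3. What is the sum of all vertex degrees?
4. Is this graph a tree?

Count: 6 vertices, 8 edges.
Vertex 0 has neighbors [3, 4], degree = 2.
Handshaking lemma: 2 * 8 = 16.
A tree on 6 vertices has 5 edges. This graph has 8 edges (3 extra). Not a tree.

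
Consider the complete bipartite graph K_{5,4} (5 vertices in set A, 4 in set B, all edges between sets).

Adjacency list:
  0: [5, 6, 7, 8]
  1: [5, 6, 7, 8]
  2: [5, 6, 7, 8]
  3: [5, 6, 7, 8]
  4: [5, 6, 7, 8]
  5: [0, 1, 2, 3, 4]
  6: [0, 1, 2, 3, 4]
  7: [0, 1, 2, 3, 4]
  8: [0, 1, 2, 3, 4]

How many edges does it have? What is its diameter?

K_{5,4} has 5 * 4 = 20 edges.
Any vertex reaches any opposite-side vertex in 1 step; same-side vertices reach in 2 steps via any opposite-side vertex.
Diameter = 2.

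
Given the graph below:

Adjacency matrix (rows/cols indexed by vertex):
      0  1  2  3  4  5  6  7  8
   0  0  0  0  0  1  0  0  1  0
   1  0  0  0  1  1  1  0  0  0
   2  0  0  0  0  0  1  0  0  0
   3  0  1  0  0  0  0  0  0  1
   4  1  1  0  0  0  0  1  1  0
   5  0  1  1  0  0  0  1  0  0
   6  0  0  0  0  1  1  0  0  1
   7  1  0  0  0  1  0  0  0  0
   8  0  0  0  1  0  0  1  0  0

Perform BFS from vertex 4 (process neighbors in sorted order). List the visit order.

BFS from vertex 4 (neighbors processed in ascending order):
Visit order: 4, 0, 1, 6, 7, 3, 5, 8, 2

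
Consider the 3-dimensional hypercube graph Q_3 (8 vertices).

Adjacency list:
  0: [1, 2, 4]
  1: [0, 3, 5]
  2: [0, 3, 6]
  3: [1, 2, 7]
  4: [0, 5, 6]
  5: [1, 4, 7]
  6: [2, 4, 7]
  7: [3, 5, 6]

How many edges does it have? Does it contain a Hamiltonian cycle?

Q_3 has 8 * 3 / 2 = 12 edges.
Q_3 (d >= 2) always has a Hamiltonian cycle: a 3-bit cyclic Gray code visits every vertex exactly once and returns to the start.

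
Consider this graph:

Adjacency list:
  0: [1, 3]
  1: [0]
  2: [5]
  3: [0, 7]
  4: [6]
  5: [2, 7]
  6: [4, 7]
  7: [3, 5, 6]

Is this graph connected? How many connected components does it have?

Checking connectivity: the graph has 1 connected component(s).
All vertices are reachable from each other. The graph IS connected.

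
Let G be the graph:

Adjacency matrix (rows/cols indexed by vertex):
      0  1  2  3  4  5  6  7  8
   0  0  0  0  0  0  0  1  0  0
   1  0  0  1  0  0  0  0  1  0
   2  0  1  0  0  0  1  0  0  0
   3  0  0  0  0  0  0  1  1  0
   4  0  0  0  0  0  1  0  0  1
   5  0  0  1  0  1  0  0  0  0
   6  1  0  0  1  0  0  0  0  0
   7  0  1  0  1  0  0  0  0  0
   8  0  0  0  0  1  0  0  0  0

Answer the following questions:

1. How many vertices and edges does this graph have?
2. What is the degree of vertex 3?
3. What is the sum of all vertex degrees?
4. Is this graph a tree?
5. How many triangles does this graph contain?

Count: 9 vertices, 8 edges.
Vertex 3 has neighbors [6, 7], degree = 2.
Handshaking lemma: 2 * 8 = 16.
A graph is a tree iff it is connected and has exactly n-1 edges. This graph is connected (all 9 vertices in one component) and has 9-1 = 8 edges. It is a tree.
Number of triangles = 0.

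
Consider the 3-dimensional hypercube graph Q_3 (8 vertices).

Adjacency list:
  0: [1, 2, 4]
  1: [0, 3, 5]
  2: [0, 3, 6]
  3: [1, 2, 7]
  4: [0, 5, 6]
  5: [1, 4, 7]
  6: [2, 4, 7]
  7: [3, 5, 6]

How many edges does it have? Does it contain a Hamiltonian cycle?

Q_3 has 8 * 3 / 2 = 12 edges.
Q_3 (d >= 2) always has a Hamiltonian cycle: a 3-bit cyclic Gray code visits every vertex exactly once and returns to the start.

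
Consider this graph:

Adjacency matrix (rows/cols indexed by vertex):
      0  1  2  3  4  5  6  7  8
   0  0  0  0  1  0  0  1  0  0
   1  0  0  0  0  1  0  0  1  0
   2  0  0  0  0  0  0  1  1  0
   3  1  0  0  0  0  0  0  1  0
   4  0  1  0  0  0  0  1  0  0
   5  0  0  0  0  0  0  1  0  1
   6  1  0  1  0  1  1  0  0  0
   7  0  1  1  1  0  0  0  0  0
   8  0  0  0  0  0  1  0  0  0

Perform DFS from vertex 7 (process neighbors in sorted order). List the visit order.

DFS from vertex 7 (neighbors processed in ascending order):
Visit order: 7, 1, 4, 6, 0, 3, 2, 5, 8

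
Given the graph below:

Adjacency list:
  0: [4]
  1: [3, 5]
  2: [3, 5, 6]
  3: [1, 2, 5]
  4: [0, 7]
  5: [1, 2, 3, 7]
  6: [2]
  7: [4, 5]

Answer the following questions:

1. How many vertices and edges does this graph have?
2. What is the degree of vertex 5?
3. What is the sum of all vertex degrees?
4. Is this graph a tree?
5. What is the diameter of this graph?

Count: 8 vertices, 9 edges.
Vertex 5 has neighbors [1, 2, 3, 7], degree = 4.
Handshaking lemma: 2 * 9 = 18.
A tree on 8 vertices has 7 edges. This graph has 9 edges (2 extra). Not a tree.
Diameter (longest shortest path) = 5.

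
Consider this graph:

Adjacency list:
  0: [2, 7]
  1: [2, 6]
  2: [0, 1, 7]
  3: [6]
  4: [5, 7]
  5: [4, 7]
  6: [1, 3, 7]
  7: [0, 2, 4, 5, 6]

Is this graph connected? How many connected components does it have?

Checking connectivity: the graph has 1 connected component(s).
All vertices are reachable from each other. The graph IS connected.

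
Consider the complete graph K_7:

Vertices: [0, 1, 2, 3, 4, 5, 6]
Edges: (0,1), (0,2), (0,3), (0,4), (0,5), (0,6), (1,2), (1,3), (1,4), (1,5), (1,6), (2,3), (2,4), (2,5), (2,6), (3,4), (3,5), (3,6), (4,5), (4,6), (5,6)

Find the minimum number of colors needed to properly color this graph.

In K_7, every vertex is adjacent to every other vertex.
Each vertex needs a unique color.
Chromatic number = 7.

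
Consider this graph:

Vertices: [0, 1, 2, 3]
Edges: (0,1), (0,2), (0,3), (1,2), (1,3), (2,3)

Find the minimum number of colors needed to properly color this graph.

The graph has a maximum clique of size 4 (lower bound on chromatic number).
A valid 4-coloring: {0: 0, 1: 1, 2: 2, 3: 3}.
Chromatic number = 4.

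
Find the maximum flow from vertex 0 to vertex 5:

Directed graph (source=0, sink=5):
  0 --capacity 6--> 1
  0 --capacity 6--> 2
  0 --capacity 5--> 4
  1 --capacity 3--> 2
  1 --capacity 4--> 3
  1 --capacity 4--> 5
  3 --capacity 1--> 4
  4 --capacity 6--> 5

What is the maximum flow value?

Computing max flow:
  Flow on (0->1): 5/6
  Flow on (0->4): 5/5
  Flow on (1->3): 1/4
  Flow on (1->5): 4/4
  Flow on (3->4): 1/1
  Flow on (4->5): 6/6
Maximum flow = 10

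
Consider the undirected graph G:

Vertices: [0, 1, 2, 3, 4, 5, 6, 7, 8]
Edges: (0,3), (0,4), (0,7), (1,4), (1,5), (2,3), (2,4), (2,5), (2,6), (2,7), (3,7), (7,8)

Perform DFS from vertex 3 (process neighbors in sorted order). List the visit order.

DFS from vertex 3 (neighbors processed in ascending order):
Visit order: 3, 0, 4, 1, 5, 2, 6, 7, 8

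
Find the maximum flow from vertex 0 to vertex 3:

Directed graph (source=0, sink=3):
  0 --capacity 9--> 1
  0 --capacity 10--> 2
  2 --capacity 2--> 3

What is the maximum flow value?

Computing max flow:
  Flow on (0->2): 2/10
  Flow on (2->3): 2/2
Maximum flow = 2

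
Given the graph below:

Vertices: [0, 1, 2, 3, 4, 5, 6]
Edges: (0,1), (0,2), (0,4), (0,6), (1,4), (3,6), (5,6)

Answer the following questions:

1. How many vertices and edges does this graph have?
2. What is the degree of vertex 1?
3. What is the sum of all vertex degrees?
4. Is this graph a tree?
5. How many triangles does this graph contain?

Count: 7 vertices, 7 edges.
Vertex 1 has neighbors [0, 4], degree = 2.
Handshaking lemma: 2 * 7 = 14.
A tree on 7 vertices has 6 edges. This graph has 7 edges (1 extra). Not a tree.
Number of triangles = 1.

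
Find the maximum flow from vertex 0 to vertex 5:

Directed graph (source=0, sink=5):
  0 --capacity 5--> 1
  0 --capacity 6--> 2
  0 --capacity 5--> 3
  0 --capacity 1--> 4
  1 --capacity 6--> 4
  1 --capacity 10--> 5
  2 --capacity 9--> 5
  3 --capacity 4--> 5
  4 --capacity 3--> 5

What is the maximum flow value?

Computing max flow:
  Flow on (0->1): 5/5
  Flow on (0->2): 6/6
  Flow on (0->3): 4/5
  Flow on (0->4): 1/1
  Flow on (1->5): 5/10
  Flow on (2->5): 6/9
  Flow on (3->5): 4/4
  Flow on (4->5): 1/3
Maximum flow = 16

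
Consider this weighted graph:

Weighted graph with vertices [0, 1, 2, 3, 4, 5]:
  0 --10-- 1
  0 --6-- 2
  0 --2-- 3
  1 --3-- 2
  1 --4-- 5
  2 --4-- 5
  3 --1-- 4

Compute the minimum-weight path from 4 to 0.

Using Dijkstra's algorithm from vertex 4:
Shortest path: 4 -> 3 -> 0
Total weight: 1 + 2 = 3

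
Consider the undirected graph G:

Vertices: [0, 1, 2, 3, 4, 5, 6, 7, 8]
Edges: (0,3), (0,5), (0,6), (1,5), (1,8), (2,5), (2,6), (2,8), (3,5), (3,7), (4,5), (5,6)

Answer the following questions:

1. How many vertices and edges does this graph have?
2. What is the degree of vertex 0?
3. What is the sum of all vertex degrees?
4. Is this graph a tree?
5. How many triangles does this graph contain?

Count: 9 vertices, 12 edges.
Vertex 0 has neighbors [3, 5, 6], degree = 3.
Handshaking lemma: 2 * 12 = 24.
A tree on 9 vertices has 8 edges. This graph has 12 edges (4 extra). Not a tree.
Number of triangles = 3.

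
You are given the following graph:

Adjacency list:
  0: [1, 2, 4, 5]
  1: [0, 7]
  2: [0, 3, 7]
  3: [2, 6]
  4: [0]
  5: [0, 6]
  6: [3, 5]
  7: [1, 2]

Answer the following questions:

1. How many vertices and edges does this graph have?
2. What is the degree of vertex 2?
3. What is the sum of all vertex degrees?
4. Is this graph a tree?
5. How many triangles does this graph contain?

Count: 8 vertices, 9 edges.
Vertex 2 has neighbors [0, 3, 7], degree = 3.
Handshaking lemma: 2 * 9 = 18.
A tree on 8 vertices has 7 edges. This graph has 9 edges (2 extra). Not a tree.
Number of triangles = 0.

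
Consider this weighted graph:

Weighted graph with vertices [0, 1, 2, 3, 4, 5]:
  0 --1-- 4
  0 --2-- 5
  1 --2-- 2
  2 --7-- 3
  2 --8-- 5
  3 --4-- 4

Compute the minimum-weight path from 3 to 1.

Using Dijkstra's algorithm from vertex 3:
Shortest path: 3 -> 2 -> 1
Total weight: 7 + 2 = 9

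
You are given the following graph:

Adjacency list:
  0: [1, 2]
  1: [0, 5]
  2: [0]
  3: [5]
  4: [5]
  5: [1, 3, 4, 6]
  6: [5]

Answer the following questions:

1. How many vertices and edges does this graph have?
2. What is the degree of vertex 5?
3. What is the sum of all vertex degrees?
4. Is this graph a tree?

Count: 7 vertices, 6 edges.
Vertex 5 has neighbors [1, 3, 4, 6], degree = 4.
Handshaking lemma: 2 * 6 = 12.
A graph is a tree iff it is connected and has exactly n-1 edges. This graph is connected (all 7 vertices in one component) and has 7-1 = 6 edges. It is a tree.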